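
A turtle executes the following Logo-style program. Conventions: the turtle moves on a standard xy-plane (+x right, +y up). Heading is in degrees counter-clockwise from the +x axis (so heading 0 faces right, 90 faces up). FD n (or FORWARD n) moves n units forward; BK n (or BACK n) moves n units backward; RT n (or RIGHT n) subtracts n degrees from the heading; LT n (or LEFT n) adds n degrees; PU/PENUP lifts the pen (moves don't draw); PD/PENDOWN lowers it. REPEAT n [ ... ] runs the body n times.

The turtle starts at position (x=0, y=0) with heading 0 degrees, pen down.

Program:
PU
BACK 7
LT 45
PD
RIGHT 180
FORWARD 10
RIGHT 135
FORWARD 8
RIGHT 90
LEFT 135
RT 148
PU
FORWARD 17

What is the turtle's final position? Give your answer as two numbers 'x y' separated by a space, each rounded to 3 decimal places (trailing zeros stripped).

Executing turtle program step by step:
Start: pos=(0,0), heading=0, pen down
PU: pen up
BK 7: (0,0) -> (-7,0) [heading=0, move]
LT 45: heading 0 -> 45
PD: pen down
RT 180: heading 45 -> 225
FD 10: (-7,0) -> (-14.071,-7.071) [heading=225, draw]
RT 135: heading 225 -> 90
FD 8: (-14.071,-7.071) -> (-14.071,0.929) [heading=90, draw]
RT 90: heading 90 -> 0
LT 135: heading 0 -> 135
RT 148: heading 135 -> 347
PU: pen up
FD 17: (-14.071,0.929) -> (2.493,-2.895) [heading=347, move]
Final: pos=(2.493,-2.895), heading=347, 2 segment(s) drawn

Answer: 2.493 -2.895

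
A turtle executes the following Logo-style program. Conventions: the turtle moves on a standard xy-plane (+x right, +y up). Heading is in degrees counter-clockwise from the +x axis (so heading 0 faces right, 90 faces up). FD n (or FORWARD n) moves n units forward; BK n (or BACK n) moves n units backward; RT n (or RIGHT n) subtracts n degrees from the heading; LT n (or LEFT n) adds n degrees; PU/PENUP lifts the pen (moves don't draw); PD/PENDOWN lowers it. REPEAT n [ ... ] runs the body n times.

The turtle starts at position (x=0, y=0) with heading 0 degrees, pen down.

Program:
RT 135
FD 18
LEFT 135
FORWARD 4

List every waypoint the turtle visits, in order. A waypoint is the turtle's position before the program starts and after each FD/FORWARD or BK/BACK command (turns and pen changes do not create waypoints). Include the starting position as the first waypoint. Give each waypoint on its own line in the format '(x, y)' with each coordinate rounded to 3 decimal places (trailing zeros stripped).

Executing turtle program step by step:
Start: pos=(0,0), heading=0, pen down
RT 135: heading 0 -> 225
FD 18: (0,0) -> (-12.728,-12.728) [heading=225, draw]
LT 135: heading 225 -> 0
FD 4: (-12.728,-12.728) -> (-8.728,-12.728) [heading=0, draw]
Final: pos=(-8.728,-12.728), heading=0, 2 segment(s) drawn
Waypoints (3 total):
(0, 0)
(-12.728, -12.728)
(-8.728, -12.728)

Answer: (0, 0)
(-12.728, -12.728)
(-8.728, -12.728)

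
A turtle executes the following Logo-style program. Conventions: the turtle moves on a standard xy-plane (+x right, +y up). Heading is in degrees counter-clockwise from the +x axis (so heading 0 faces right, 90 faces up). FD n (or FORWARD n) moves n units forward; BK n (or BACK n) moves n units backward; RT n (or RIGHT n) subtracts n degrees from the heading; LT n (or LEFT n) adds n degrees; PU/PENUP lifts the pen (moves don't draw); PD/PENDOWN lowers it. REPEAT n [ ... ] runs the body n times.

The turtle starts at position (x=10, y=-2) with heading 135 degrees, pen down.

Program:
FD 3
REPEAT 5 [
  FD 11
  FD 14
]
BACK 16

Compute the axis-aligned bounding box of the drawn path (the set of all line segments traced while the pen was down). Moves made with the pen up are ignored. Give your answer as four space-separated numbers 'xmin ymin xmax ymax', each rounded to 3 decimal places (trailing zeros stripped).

Executing turtle program step by step:
Start: pos=(10,-2), heading=135, pen down
FD 3: (10,-2) -> (7.879,0.121) [heading=135, draw]
REPEAT 5 [
  -- iteration 1/5 --
  FD 11: (7.879,0.121) -> (0.101,7.899) [heading=135, draw]
  FD 14: (0.101,7.899) -> (-9.799,17.799) [heading=135, draw]
  -- iteration 2/5 --
  FD 11: (-9.799,17.799) -> (-17.577,25.577) [heading=135, draw]
  FD 14: (-17.577,25.577) -> (-27.477,35.477) [heading=135, draw]
  -- iteration 3/5 --
  FD 11: (-27.477,35.477) -> (-35.255,43.255) [heading=135, draw]
  FD 14: (-35.255,43.255) -> (-45.154,53.154) [heading=135, draw]
  -- iteration 4/5 --
  FD 11: (-45.154,53.154) -> (-52.933,60.933) [heading=135, draw]
  FD 14: (-52.933,60.933) -> (-62.832,70.832) [heading=135, draw]
  -- iteration 5/5 --
  FD 11: (-62.832,70.832) -> (-70.61,78.61) [heading=135, draw]
  FD 14: (-70.61,78.61) -> (-80.51,88.51) [heading=135, draw]
]
BK 16: (-80.51,88.51) -> (-69.196,77.196) [heading=135, draw]
Final: pos=(-69.196,77.196), heading=135, 12 segment(s) drawn

Segment endpoints: x in {-80.51, -70.61, -69.196, -62.832, -52.933, -45.154, -35.255, -27.477, -17.577, -9.799, 0.101, 7.879, 10}, y in {-2, 0.121, 7.899, 17.799, 25.577, 35.477, 43.255, 53.154, 60.933, 70.832, 77.196, 78.61, 88.51}
xmin=-80.51, ymin=-2, xmax=10, ymax=88.51

Answer: -80.51 -2 10 88.51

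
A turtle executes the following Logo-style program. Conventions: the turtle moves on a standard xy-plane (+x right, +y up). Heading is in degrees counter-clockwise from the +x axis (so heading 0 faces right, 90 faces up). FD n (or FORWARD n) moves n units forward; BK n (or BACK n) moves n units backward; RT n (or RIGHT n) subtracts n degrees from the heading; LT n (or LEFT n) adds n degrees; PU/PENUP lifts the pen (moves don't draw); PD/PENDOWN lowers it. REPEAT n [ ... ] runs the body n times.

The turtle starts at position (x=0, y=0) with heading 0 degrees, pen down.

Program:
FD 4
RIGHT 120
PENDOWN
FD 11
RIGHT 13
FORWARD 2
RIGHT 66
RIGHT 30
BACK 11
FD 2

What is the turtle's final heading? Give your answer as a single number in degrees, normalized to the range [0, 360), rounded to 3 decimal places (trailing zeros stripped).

Answer: 131

Derivation:
Executing turtle program step by step:
Start: pos=(0,0), heading=0, pen down
FD 4: (0,0) -> (4,0) [heading=0, draw]
RT 120: heading 0 -> 240
PD: pen down
FD 11: (4,0) -> (-1.5,-9.526) [heading=240, draw]
RT 13: heading 240 -> 227
FD 2: (-1.5,-9.526) -> (-2.864,-10.989) [heading=227, draw]
RT 66: heading 227 -> 161
RT 30: heading 161 -> 131
BK 11: (-2.864,-10.989) -> (4.353,-19.291) [heading=131, draw]
FD 2: (4.353,-19.291) -> (3.041,-17.781) [heading=131, draw]
Final: pos=(3.041,-17.781), heading=131, 5 segment(s) drawn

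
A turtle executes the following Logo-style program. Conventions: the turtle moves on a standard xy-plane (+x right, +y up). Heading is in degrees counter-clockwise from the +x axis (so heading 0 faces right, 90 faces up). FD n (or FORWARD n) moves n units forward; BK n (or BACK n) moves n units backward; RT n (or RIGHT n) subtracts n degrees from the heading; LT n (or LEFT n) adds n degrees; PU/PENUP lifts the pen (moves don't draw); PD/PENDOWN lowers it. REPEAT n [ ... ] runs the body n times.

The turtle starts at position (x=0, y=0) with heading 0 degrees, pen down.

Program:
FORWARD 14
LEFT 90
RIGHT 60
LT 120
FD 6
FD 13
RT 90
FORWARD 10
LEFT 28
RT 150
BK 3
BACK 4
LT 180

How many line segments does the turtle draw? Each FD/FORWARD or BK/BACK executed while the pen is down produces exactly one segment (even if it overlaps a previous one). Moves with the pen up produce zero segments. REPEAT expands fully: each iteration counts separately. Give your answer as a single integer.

Answer: 6

Derivation:
Executing turtle program step by step:
Start: pos=(0,0), heading=0, pen down
FD 14: (0,0) -> (14,0) [heading=0, draw]
LT 90: heading 0 -> 90
RT 60: heading 90 -> 30
LT 120: heading 30 -> 150
FD 6: (14,0) -> (8.804,3) [heading=150, draw]
FD 13: (8.804,3) -> (-2.454,9.5) [heading=150, draw]
RT 90: heading 150 -> 60
FD 10: (-2.454,9.5) -> (2.546,18.16) [heading=60, draw]
LT 28: heading 60 -> 88
RT 150: heading 88 -> 298
BK 3: (2.546,18.16) -> (1.137,20.809) [heading=298, draw]
BK 4: (1.137,20.809) -> (-0.741,24.341) [heading=298, draw]
LT 180: heading 298 -> 118
Final: pos=(-0.741,24.341), heading=118, 6 segment(s) drawn
Segments drawn: 6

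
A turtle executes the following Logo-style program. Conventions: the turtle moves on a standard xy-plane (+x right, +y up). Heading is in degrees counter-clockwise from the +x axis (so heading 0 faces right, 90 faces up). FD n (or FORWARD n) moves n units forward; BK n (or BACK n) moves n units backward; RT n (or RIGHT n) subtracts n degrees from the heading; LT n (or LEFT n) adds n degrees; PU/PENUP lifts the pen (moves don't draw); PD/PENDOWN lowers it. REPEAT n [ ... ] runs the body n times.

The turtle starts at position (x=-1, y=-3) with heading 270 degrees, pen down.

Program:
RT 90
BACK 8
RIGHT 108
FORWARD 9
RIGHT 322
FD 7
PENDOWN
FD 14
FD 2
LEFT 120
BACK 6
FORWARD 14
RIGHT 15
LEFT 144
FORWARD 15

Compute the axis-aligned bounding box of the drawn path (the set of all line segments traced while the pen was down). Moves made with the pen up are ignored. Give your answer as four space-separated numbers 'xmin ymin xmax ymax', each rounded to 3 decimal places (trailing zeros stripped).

Answer: -3.228 -3 11.77 31.769

Derivation:
Executing turtle program step by step:
Start: pos=(-1,-3), heading=270, pen down
RT 90: heading 270 -> 180
BK 8: (-1,-3) -> (7,-3) [heading=180, draw]
RT 108: heading 180 -> 72
FD 9: (7,-3) -> (9.781,5.56) [heading=72, draw]
RT 322: heading 72 -> 110
FD 7: (9.781,5.56) -> (7.387,12.137) [heading=110, draw]
PD: pen down
FD 14: (7.387,12.137) -> (2.599,25.293) [heading=110, draw]
FD 2: (2.599,25.293) -> (1.915,27.172) [heading=110, draw]
LT 120: heading 110 -> 230
BK 6: (1.915,27.172) -> (5.771,31.769) [heading=230, draw]
FD 14: (5.771,31.769) -> (-3.228,21.044) [heading=230, draw]
RT 15: heading 230 -> 215
LT 144: heading 215 -> 359
FD 15: (-3.228,21.044) -> (11.77,20.782) [heading=359, draw]
Final: pos=(11.77,20.782), heading=359, 8 segment(s) drawn

Segment endpoints: x in {-3.228, -1, 1.915, 2.599, 5.771, 7, 7.387, 9.781, 11.77}, y in {-3, -3, 5.56, 12.137, 20.782, 21.044, 25.293, 27.172, 31.769}
xmin=-3.228, ymin=-3, xmax=11.77, ymax=31.769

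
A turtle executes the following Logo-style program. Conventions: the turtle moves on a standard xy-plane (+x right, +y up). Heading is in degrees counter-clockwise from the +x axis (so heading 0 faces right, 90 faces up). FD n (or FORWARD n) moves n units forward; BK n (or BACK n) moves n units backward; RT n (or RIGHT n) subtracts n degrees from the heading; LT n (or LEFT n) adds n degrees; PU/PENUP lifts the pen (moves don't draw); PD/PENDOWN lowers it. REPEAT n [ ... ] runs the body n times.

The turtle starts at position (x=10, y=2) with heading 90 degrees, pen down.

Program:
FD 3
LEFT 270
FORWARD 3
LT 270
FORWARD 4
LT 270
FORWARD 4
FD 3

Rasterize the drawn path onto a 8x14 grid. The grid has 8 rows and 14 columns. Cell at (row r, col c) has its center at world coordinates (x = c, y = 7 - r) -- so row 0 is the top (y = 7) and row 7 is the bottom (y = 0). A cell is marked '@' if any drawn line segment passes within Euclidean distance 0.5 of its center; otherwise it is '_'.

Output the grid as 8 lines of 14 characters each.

Answer: ______________
______________
__________@@@@
__________@__@
__________@__@
__________@__@
______@@@@@@@@
______________

Derivation:
Segment 0: (10,2) -> (10,5)
Segment 1: (10,5) -> (13,5)
Segment 2: (13,5) -> (13,1)
Segment 3: (13,1) -> (9,1)
Segment 4: (9,1) -> (6,1)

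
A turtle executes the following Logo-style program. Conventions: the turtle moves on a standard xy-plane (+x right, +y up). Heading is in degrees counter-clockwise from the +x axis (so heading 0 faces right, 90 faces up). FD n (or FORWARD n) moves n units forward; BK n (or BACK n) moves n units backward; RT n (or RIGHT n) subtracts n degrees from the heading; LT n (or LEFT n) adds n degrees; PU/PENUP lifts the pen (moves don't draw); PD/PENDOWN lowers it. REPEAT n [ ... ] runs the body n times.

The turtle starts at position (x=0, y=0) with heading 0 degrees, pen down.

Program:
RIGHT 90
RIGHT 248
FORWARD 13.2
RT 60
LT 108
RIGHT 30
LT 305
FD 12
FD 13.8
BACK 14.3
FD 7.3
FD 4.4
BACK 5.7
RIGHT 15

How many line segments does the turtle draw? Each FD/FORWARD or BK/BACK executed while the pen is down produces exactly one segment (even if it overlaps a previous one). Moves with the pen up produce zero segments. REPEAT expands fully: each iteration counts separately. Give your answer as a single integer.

Executing turtle program step by step:
Start: pos=(0,0), heading=0, pen down
RT 90: heading 0 -> 270
RT 248: heading 270 -> 22
FD 13.2: (0,0) -> (12.239,4.945) [heading=22, draw]
RT 60: heading 22 -> 322
LT 108: heading 322 -> 70
RT 30: heading 70 -> 40
LT 305: heading 40 -> 345
FD 12: (12.239,4.945) -> (23.83,1.839) [heading=345, draw]
FD 13.8: (23.83,1.839) -> (37.16,-1.733) [heading=345, draw]
BK 14.3: (37.16,-1.733) -> (23.347,1.968) [heading=345, draw]
FD 7.3: (23.347,1.968) -> (30.398,0.079) [heading=345, draw]
FD 4.4: (30.398,0.079) -> (34.648,-1.06) [heading=345, draw]
BK 5.7: (34.648,-1.06) -> (29.143,0.415) [heading=345, draw]
RT 15: heading 345 -> 330
Final: pos=(29.143,0.415), heading=330, 7 segment(s) drawn
Segments drawn: 7

Answer: 7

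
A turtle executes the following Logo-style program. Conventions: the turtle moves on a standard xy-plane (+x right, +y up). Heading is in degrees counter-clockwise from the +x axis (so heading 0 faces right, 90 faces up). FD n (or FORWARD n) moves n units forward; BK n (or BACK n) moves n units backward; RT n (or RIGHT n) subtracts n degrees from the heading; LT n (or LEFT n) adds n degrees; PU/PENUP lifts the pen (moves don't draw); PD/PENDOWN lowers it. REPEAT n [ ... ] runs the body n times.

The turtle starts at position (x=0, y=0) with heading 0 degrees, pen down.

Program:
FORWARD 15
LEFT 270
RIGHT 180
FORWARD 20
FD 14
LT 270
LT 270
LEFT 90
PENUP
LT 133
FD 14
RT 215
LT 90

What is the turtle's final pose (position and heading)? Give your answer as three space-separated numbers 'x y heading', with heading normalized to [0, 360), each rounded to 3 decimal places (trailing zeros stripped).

Answer: 5.452 44.239 8

Derivation:
Executing turtle program step by step:
Start: pos=(0,0), heading=0, pen down
FD 15: (0,0) -> (15,0) [heading=0, draw]
LT 270: heading 0 -> 270
RT 180: heading 270 -> 90
FD 20: (15,0) -> (15,20) [heading=90, draw]
FD 14: (15,20) -> (15,34) [heading=90, draw]
LT 270: heading 90 -> 0
LT 270: heading 0 -> 270
LT 90: heading 270 -> 0
PU: pen up
LT 133: heading 0 -> 133
FD 14: (15,34) -> (5.452,44.239) [heading=133, move]
RT 215: heading 133 -> 278
LT 90: heading 278 -> 8
Final: pos=(5.452,44.239), heading=8, 3 segment(s) drawn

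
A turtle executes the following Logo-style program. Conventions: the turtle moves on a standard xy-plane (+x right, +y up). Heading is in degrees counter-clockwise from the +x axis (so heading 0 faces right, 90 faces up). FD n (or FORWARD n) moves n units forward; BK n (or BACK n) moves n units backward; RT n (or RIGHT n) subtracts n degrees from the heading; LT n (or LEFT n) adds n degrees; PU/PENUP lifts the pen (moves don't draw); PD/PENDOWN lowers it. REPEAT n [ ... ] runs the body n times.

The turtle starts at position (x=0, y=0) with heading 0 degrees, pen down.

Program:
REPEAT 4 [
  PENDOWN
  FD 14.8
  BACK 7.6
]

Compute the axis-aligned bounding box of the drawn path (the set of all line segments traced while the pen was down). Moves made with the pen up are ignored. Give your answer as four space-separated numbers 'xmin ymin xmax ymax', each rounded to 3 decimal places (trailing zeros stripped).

Executing turtle program step by step:
Start: pos=(0,0), heading=0, pen down
REPEAT 4 [
  -- iteration 1/4 --
  PD: pen down
  FD 14.8: (0,0) -> (14.8,0) [heading=0, draw]
  BK 7.6: (14.8,0) -> (7.2,0) [heading=0, draw]
  -- iteration 2/4 --
  PD: pen down
  FD 14.8: (7.2,0) -> (22,0) [heading=0, draw]
  BK 7.6: (22,0) -> (14.4,0) [heading=0, draw]
  -- iteration 3/4 --
  PD: pen down
  FD 14.8: (14.4,0) -> (29.2,0) [heading=0, draw]
  BK 7.6: (29.2,0) -> (21.6,0) [heading=0, draw]
  -- iteration 4/4 --
  PD: pen down
  FD 14.8: (21.6,0) -> (36.4,0) [heading=0, draw]
  BK 7.6: (36.4,0) -> (28.8,0) [heading=0, draw]
]
Final: pos=(28.8,0), heading=0, 8 segment(s) drawn

Segment endpoints: x in {0, 7.2, 14.4, 14.8, 21.6, 22, 28.8, 29.2, 36.4}, y in {0}
xmin=0, ymin=0, xmax=36.4, ymax=0

Answer: 0 0 36.4 0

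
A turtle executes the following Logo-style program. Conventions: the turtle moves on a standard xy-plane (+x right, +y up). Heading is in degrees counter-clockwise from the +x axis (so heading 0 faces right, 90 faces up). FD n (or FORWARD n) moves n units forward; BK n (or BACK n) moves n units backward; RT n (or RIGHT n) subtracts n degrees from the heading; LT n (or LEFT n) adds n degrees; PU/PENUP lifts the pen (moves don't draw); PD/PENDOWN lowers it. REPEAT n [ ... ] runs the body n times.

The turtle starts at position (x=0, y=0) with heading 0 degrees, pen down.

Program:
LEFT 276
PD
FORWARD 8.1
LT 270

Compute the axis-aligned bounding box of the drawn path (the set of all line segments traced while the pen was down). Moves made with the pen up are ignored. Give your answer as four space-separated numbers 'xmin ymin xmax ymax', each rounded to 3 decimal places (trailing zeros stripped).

Executing turtle program step by step:
Start: pos=(0,0), heading=0, pen down
LT 276: heading 0 -> 276
PD: pen down
FD 8.1: (0,0) -> (0.847,-8.056) [heading=276, draw]
LT 270: heading 276 -> 186
Final: pos=(0.847,-8.056), heading=186, 1 segment(s) drawn

Segment endpoints: x in {0, 0.847}, y in {-8.056, 0}
xmin=0, ymin=-8.056, xmax=0.847, ymax=0

Answer: 0 -8.056 0.847 0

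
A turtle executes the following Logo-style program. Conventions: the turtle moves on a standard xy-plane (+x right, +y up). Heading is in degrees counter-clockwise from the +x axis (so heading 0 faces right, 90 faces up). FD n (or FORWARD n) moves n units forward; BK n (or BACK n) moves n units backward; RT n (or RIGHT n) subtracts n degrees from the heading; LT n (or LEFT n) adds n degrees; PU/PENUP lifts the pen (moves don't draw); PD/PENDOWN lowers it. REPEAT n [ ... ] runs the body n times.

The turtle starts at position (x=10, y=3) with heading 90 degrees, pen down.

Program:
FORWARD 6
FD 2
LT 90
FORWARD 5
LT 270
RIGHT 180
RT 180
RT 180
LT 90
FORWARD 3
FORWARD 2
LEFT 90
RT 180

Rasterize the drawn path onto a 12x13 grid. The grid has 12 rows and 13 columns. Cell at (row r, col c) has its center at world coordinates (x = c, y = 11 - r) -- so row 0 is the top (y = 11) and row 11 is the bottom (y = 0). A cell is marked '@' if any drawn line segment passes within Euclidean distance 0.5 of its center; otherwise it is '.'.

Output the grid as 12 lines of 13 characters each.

Answer: .....@@@@@@..
..........@..
..........@..
..........@..
..........@..
..........@..
..........@..
..........@..
..........@..
.............
.............
.............

Derivation:
Segment 0: (10,3) -> (10,9)
Segment 1: (10,9) -> (10,11)
Segment 2: (10,11) -> (5,11)
Segment 3: (5,11) -> (8,11)
Segment 4: (8,11) -> (10,11)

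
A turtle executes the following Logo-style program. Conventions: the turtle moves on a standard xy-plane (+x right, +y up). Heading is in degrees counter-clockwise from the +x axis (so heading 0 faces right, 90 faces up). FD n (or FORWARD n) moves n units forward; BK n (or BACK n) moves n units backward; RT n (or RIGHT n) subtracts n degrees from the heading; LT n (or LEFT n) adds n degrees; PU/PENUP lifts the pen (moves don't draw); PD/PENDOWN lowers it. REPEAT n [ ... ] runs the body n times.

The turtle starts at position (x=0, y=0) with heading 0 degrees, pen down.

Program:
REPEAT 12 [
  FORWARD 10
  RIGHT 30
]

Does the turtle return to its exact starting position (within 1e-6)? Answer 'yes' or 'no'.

Answer: yes

Derivation:
Executing turtle program step by step:
Start: pos=(0,0), heading=0, pen down
REPEAT 12 [
  -- iteration 1/12 --
  FD 10: (0,0) -> (10,0) [heading=0, draw]
  RT 30: heading 0 -> 330
  -- iteration 2/12 --
  FD 10: (10,0) -> (18.66,-5) [heading=330, draw]
  RT 30: heading 330 -> 300
  -- iteration 3/12 --
  FD 10: (18.66,-5) -> (23.66,-13.66) [heading=300, draw]
  RT 30: heading 300 -> 270
  -- iteration 4/12 --
  FD 10: (23.66,-13.66) -> (23.66,-23.66) [heading=270, draw]
  RT 30: heading 270 -> 240
  -- iteration 5/12 --
  FD 10: (23.66,-23.66) -> (18.66,-32.321) [heading=240, draw]
  RT 30: heading 240 -> 210
  -- iteration 6/12 --
  FD 10: (18.66,-32.321) -> (10,-37.321) [heading=210, draw]
  RT 30: heading 210 -> 180
  -- iteration 7/12 --
  FD 10: (10,-37.321) -> (0,-37.321) [heading=180, draw]
  RT 30: heading 180 -> 150
  -- iteration 8/12 --
  FD 10: (0,-37.321) -> (-8.66,-32.321) [heading=150, draw]
  RT 30: heading 150 -> 120
  -- iteration 9/12 --
  FD 10: (-8.66,-32.321) -> (-13.66,-23.66) [heading=120, draw]
  RT 30: heading 120 -> 90
  -- iteration 10/12 --
  FD 10: (-13.66,-23.66) -> (-13.66,-13.66) [heading=90, draw]
  RT 30: heading 90 -> 60
  -- iteration 11/12 --
  FD 10: (-13.66,-13.66) -> (-8.66,-5) [heading=60, draw]
  RT 30: heading 60 -> 30
  -- iteration 12/12 --
  FD 10: (-8.66,-5) -> (0,0) [heading=30, draw]
  RT 30: heading 30 -> 0
]
Final: pos=(0,0), heading=0, 12 segment(s) drawn

Start position: (0, 0)
Final position: (0, 0)
Distance = 0; < 1e-6 -> CLOSED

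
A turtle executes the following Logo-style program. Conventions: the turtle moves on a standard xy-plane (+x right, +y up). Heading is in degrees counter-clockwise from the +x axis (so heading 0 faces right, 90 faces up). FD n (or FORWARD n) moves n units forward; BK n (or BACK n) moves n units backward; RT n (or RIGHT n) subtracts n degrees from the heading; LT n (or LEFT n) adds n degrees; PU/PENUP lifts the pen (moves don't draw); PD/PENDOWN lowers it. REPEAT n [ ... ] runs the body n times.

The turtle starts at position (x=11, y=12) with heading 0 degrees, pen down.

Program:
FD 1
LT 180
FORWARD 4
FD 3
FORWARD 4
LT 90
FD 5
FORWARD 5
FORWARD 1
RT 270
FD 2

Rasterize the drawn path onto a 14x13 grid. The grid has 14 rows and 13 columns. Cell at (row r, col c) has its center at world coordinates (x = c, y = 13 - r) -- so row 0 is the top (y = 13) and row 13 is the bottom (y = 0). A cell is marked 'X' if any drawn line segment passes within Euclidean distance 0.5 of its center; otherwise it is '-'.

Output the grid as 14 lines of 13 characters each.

Answer: -------------
-XXXXXXXXXXXX
-X-----------
-X-----------
-X-----------
-X-----------
-X-----------
-X-----------
-X-----------
-X-----------
-X-----------
-X-----------
-XXX---------
-------------

Derivation:
Segment 0: (11,12) -> (12,12)
Segment 1: (12,12) -> (8,12)
Segment 2: (8,12) -> (5,12)
Segment 3: (5,12) -> (1,12)
Segment 4: (1,12) -> (1,7)
Segment 5: (1,7) -> (1,2)
Segment 6: (1,2) -> (1,1)
Segment 7: (1,1) -> (3,1)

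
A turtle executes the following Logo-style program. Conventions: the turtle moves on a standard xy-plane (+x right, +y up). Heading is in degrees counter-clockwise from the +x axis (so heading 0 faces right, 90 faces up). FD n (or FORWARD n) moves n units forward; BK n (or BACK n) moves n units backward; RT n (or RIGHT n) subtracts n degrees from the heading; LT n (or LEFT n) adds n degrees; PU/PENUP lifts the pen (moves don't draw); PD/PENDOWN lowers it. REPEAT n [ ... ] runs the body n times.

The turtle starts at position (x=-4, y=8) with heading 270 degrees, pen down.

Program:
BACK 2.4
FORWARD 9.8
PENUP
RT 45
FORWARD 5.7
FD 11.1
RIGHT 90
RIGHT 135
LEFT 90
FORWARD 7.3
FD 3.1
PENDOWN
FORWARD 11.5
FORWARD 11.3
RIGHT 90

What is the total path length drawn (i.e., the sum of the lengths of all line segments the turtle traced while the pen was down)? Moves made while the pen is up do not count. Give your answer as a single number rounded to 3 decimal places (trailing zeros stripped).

Executing turtle program step by step:
Start: pos=(-4,8), heading=270, pen down
BK 2.4: (-4,8) -> (-4,10.4) [heading=270, draw]
FD 9.8: (-4,10.4) -> (-4,0.6) [heading=270, draw]
PU: pen up
RT 45: heading 270 -> 225
FD 5.7: (-4,0.6) -> (-8.031,-3.431) [heading=225, move]
FD 11.1: (-8.031,-3.431) -> (-15.879,-11.279) [heading=225, move]
RT 90: heading 225 -> 135
RT 135: heading 135 -> 0
LT 90: heading 0 -> 90
FD 7.3: (-15.879,-11.279) -> (-15.879,-3.979) [heading=90, move]
FD 3.1: (-15.879,-3.979) -> (-15.879,-0.879) [heading=90, move]
PD: pen down
FD 11.5: (-15.879,-0.879) -> (-15.879,10.621) [heading=90, draw]
FD 11.3: (-15.879,10.621) -> (-15.879,21.921) [heading=90, draw]
RT 90: heading 90 -> 0
Final: pos=(-15.879,21.921), heading=0, 4 segment(s) drawn

Segment lengths:
  seg 1: (-4,8) -> (-4,10.4), length = 2.4
  seg 2: (-4,10.4) -> (-4,0.6), length = 9.8
  seg 3: (-15.879,-0.879) -> (-15.879,10.621), length = 11.5
  seg 4: (-15.879,10.621) -> (-15.879,21.921), length = 11.3
Total = 35

Answer: 35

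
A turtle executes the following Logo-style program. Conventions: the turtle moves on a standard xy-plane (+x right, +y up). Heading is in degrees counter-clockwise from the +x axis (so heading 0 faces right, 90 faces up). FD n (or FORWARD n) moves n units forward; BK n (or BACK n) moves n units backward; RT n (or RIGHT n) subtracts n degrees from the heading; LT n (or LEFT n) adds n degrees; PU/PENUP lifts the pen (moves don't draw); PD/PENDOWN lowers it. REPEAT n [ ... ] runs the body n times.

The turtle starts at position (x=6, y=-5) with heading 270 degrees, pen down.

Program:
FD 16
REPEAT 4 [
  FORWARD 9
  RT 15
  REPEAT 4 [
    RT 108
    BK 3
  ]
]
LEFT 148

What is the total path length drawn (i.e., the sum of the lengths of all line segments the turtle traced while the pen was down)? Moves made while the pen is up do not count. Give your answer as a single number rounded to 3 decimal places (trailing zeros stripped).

Answer: 100

Derivation:
Executing turtle program step by step:
Start: pos=(6,-5), heading=270, pen down
FD 16: (6,-5) -> (6,-21) [heading=270, draw]
REPEAT 4 [
  -- iteration 1/4 --
  FD 9: (6,-21) -> (6,-30) [heading=270, draw]
  RT 15: heading 270 -> 255
  REPEAT 4 [
    -- iteration 1/4 --
    RT 108: heading 255 -> 147
    BK 3: (6,-30) -> (8.516,-31.634) [heading=147, draw]
    -- iteration 2/4 --
    RT 108: heading 147 -> 39
    BK 3: (8.516,-31.634) -> (6.185,-33.522) [heading=39, draw]
    -- iteration 3/4 --
    RT 108: heading 39 -> 291
    BK 3: (6.185,-33.522) -> (5.109,-30.721) [heading=291, draw]
    -- iteration 4/4 --
    RT 108: heading 291 -> 183
    BK 3: (5.109,-30.721) -> (8.105,-30.564) [heading=183, draw]
  ]
  -- iteration 2/4 --
  FD 9: (8.105,-30.564) -> (-0.882,-31.035) [heading=183, draw]
  RT 15: heading 183 -> 168
  REPEAT 4 [
    -- iteration 1/4 --
    RT 108: heading 168 -> 60
    BK 3: (-0.882,-31.035) -> (-2.382,-33.633) [heading=60, draw]
    -- iteration 2/4 --
    RT 108: heading 60 -> 312
    BK 3: (-2.382,-33.633) -> (-4.39,-31.404) [heading=312, draw]
    -- iteration 3/4 --
    RT 108: heading 312 -> 204
    BK 3: (-4.39,-31.404) -> (-1.649,-30.184) [heading=204, draw]
    -- iteration 4/4 --
    RT 108: heading 204 -> 96
    BK 3: (-1.649,-30.184) -> (-1.335,-33.167) [heading=96, draw]
  ]
  -- iteration 3/4 --
  FD 9: (-1.335,-33.167) -> (-2.276,-24.216) [heading=96, draw]
  RT 15: heading 96 -> 81
  REPEAT 4 [
    -- iteration 1/4 --
    RT 108: heading 81 -> 333
    BK 3: (-2.276,-24.216) -> (-4.949,-22.854) [heading=333, draw]
    -- iteration 2/4 --
    RT 108: heading 333 -> 225
    BK 3: (-4.949,-22.854) -> (-2.828,-20.733) [heading=225, draw]
    -- iteration 3/4 --
    RT 108: heading 225 -> 117
    BK 3: (-2.828,-20.733) -> (-1.466,-23.406) [heading=117, draw]
    -- iteration 4/4 --
    RT 108: heading 117 -> 9
    BK 3: (-1.466,-23.406) -> (-4.429,-23.875) [heading=9, draw]
  ]
  -- iteration 4/4 --
  FD 9: (-4.429,-23.875) -> (4.46,-22.468) [heading=9, draw]
  RT 15: heading 9 -> 354
  REPEAT 4 [
    -- iteration 1/4 --
    RT 108: heading 354 -> 246
    BK 3: (4.46,-22.468) -> (5.68,-19.727) [heading=246, draw]
    -- iteration 2/4 --
    RT 108: heading 246 -> 138
    BK 3: (5.68,-19.727) -> (7.91,-21.734) [heading=138, draw]
    -- iteration 3/4 --
    RT 108: heading 138 -> 30
    BK 3: (7.91,-21.734) -> (5.312,-23.234) [heading=30, draw]
    -- iteration 4/4 --
    RT 108: heading 30 -> 282
    BK 3: (5.312,-23.234) -> (4.688,-20.3) [heading=282, draw]
  ]
]
LT 148: heading 282 -> 70
Final: pos=(4.688,-20.3), heading=70, 21 segment(s) drawn

Segment lengths:
  seg 1: (6,-5) -> (6,-21), length = 16
  seg 2: (6,-21) -> (6,-30), length = 9
  seg 3: (6,-30) -> (8.516,-31.634), length = 3
  seg 4: (8.516,-31.634) -> (6.185,-33.522), length = 3
  seg 5: (6.185,-33.522) -> (5.109,-30.721), length = 3
  seg 6: (5.109,-30.721) -> (8.105,-30.564), length = 3
  seg 7: (8.105,-30.564) -> (-0.882,-31.035), length = 9
  seg 8: (-0.882,-31.035) -> (-2.382,-33.633), length = 3
  seg 9: (-2.382,-33.633) -> (-4.39,-31.404), length = 3
  seg 10: (-4.39,-31.404) -> (-1.649,-30.184), length = 3
  seg 11: (-1.649,-30.184) -> (-1.335,-33.167), length = 3
  seg 12: (-1.335,-33.167) -> (-2.276,-24.216), length = 9
  seg 13: (-2.276,-24.216) -> (-4.949,-22.854), length = 3
  seg 14: (-4.949,-22.854) -> (-2.828,-20.733), length = 3
  seg 15: (-2.828,-20.733) -> (-1.466,-23.406), length = 3
  seg 16: (-1.466,-23.406) -> (-4.429,-23.875), length = 3
  seg 17: (-4.429,-23.875) -> (4.46,-22.468), length = 9
  seg 18: (4.46,-22.468) -> (5.68,-19.727), length = 3
  seg 19: (5.68,-19.727) -> (7.91,-21.734), length = 3
  seg 20: (7.91,-21.734) -> (5.312,-23.234), length = 3
  seg 21: (5.312,-23.234) -> (4.688,-20.3), length = 3
Total = 100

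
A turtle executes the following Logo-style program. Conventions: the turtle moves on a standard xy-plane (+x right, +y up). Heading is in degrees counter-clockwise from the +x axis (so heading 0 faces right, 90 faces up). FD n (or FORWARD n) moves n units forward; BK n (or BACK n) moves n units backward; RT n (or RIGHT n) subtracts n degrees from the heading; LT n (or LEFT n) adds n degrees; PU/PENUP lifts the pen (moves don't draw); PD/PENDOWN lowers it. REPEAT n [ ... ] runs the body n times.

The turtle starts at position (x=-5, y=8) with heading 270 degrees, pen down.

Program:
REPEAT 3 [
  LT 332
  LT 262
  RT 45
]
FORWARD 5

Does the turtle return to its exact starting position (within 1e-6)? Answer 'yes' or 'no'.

Executing turtle program step by step:
Start: pos=(-5,8), heading=270, pen down
REPEAT 3 [
  -- iteration 1/3 --
  LT 332: heading 270 -> 242
  LT 262: heading 242 -> 144
  RT 45: heading 144 -> 99
  -- iteration 2/3 --
  LT 332: heading 99 -> 71
  LT 262: heading 71 -> 333
  RT 45: heading 333 -> 288
  -- iteration 3/3 --
  LT 332: heading 288 -> 260
  LT 262: heading 260 -> 162
  RT 45: heading 162 -> 117
]
FD 5: (-5,8) -> (-7.27,12.455) [heading=117, draw]
Final: pos=(-7.27,12.455), heading=117, 1 segment(s) drawn

Start position: (-5, 8)
Final position: (-7.27, 12.455)
Distance = 5; >= 1e-6 -> NOT closed

Answer: no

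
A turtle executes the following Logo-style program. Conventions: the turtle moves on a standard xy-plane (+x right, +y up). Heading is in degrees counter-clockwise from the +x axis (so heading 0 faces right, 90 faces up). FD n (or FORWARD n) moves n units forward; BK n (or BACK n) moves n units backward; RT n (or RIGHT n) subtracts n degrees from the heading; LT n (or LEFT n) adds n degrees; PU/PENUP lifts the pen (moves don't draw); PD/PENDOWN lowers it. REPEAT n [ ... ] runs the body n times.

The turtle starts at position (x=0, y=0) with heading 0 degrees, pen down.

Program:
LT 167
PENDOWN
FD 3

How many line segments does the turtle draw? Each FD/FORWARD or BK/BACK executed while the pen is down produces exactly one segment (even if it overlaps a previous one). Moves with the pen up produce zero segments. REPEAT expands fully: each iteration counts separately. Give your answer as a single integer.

Executing turtle program step by step:
Start: pos=(0,0), heading=0, pen down
LT 167: heading 0 -> 167
PD: pen down
FD 3: (0,0) -> (-2.923,0.675) [heading=167, draw]
Final: pos=(-2.923,0.675), heading=167, 1 segment(s) drawn
Segments drawn: 1

Answer: 1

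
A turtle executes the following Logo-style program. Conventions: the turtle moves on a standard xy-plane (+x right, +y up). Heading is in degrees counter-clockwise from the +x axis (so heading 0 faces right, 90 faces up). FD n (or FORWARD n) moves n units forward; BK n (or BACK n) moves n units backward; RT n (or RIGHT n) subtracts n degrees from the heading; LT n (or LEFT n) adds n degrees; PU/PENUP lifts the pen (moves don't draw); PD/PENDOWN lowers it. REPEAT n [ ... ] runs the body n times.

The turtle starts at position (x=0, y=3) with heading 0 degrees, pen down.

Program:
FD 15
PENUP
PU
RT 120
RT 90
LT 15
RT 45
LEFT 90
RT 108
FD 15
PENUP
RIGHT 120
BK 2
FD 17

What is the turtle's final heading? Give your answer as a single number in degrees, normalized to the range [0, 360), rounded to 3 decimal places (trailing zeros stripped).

Executing turtle program step by step:
Start: pos=(0,3), heading=0, pen down
FD 15: (0,3) -> (15,3) [heading=0, draw]
PU: pen up
PU: pen up
RT 120: heading 0 -> 240
RT 90: heading 240 -> 150
LT 15: heading 150 -> 165
RT 45: heading 165 -> 120
LT 90: heading 120 -> 210
RT 108: heading 210 -> 102
FD 15: (15,3) -> (11.881,17.672) [heading=102, move]
PU: pen up
RT 120: heading 102 -> 342
BK 2: (11.881,17.672) -> (9.979,18.29) [heading=342, move]
FD 17: (9.979,18.29) -> (26.147,13.037) [heading=342, move]
Final: pos=(26.147,13.037), heading=342, 1 segment(s) drawn

Answer: 342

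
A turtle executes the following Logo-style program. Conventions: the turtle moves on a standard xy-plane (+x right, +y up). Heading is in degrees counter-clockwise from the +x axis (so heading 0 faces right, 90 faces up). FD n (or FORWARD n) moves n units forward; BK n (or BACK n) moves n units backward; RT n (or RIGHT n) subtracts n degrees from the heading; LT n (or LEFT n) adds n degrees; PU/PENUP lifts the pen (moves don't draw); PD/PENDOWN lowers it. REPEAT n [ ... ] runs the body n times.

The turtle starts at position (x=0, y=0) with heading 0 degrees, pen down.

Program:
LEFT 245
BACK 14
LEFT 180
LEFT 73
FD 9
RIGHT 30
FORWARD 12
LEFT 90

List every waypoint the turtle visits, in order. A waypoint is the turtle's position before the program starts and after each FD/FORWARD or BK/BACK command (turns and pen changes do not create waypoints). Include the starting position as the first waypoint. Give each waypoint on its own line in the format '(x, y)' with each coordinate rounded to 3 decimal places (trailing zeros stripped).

Executing turtle program step by step:
Start: pos=(0,0), heading=0, pen down
LT 245: heading 0 -> 245
BK 14: (0,0) -> (5.917,12.688) [heading=245, draw]
LT 180: heading 245 -> 65
LT 73: heading 65 -> 138
FD 9: (5.917,12.688) -> (-0.772,18.71) [heading=138, draw]
RT 30: heading 138 -> 108
FD 12: (-0.772,18.71) -> (-4.48,30.123) [heading=108, draw]
LT 90: heading 108 -> 198
Final: pos=(-4.48,30.123), heading=198, 3 segment(s) drawn
Waypoints (4 total):
(0, 0)
(5.917, 12.688)
(-0.772, 18.71)
(-4.48, 30.123)

Answer: (0, 0)
(5.917, 12.688)
(-0.772, 18.71)
(-4.48, 30.123)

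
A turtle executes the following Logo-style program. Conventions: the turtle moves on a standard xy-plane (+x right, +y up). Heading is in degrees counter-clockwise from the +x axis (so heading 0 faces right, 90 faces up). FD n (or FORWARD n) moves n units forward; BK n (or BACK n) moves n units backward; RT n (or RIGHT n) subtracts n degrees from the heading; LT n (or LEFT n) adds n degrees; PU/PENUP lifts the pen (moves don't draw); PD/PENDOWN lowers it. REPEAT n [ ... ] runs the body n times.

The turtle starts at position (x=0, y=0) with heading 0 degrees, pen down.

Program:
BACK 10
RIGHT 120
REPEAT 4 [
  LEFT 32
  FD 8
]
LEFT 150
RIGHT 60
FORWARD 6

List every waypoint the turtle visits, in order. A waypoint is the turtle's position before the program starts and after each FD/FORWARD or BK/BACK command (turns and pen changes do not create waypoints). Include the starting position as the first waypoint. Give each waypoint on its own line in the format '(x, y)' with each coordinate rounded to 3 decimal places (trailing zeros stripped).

Executing turtle program step by step:
Start: pos=(0,0), heading=0, pen down
BK 10: (0,0) -> (-10,0) [heading=0, draw]
RT 120: heading 0 -> 240
REPEAT 4 [
  -- iteration 1/4 --
  LT 32: heading 240 -> 272
  FD 8: (-10,0) -> (-9.721,-7.995) [heading=272, draw]
  -- iteration 2/4 --
  LT 32: heading 272 -> 304
  FD 8: (-9.721,-7.995) -> (-5.247,-14.627) [heading=304, draw]
  -- iteration 3/4 --
  LT 32: heading 304 -> 336
  FD 8: (-5.247,-14.627) -> (2.061,-17.881) [heading=336, draw]
  -- iteration 4/4 --
  LT 32: heading 336 -> 8
  FD 8: (2.061,-17.881) -> (9.983,-16.768) [heading=8, draw]
]
LT 150: heading 8 -> 158
RT 60: heading 158 -> 98
FD 6: (9.983,-16.768) -> (9.148,-10.826) [heading=98, draw]
Final: pos=(9.148,-10.826), heading=98, 6 segment(s) drawn
Waypoints (7 total):
(0, 0)
(-10, 0)
(-9.721, -7.995)
(-5.247, -14.627)
(2.061, -17.881)
(9.983, -16.768)
(9.148, -10.826)

Answer: (0, 0)
(-10, 0)
(-9.721, -7.995)
(-5.247, -14.627)
(2.061, -17.881)
(9.983, -16.768)
(9.148, -10.826)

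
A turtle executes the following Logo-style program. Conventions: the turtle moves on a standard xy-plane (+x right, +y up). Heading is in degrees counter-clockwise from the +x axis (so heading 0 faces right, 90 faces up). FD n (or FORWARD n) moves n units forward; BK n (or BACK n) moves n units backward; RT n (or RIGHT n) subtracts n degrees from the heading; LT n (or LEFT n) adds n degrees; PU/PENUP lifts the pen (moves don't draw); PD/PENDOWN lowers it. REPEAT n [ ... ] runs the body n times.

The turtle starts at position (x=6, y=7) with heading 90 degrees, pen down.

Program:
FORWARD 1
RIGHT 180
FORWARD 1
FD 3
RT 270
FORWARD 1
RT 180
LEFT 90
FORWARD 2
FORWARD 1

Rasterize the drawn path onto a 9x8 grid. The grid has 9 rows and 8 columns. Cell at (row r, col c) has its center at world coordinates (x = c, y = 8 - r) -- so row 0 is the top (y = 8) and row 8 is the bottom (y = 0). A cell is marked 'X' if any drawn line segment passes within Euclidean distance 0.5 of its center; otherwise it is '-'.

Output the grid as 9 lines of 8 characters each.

Segment 0: (6,7) -> (6,8)
Segment 1: (6,8) -> (6,7)
Segment 2: (6,7) -> (6,4)
Segment 3: (6,4) -> (7,4)
Segment 4: (7,4) -> (7,2)
Segment 5: (7,2) -> (7,1)

Answer: ------X-
------X-
------X-
------X-
------XX
-------X
-------X
-------X
--------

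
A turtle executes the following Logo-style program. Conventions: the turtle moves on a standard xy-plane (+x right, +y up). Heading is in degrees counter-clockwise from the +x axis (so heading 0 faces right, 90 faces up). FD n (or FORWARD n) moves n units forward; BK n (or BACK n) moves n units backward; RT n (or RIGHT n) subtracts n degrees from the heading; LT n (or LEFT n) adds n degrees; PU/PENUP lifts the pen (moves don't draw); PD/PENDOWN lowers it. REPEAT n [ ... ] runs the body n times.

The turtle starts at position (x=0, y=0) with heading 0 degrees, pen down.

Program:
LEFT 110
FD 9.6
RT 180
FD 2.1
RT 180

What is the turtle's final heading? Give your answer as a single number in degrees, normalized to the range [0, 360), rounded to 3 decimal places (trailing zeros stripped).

Answer: 110

Derivation:
Executing turtle program step by step:
Start: pos=(0,0), heading=0, pen down
LT 110: heading 0 -> 110
FD 9.6: (0,0) -> (-3.283,9.021) [heading=110, draw]
RT 180: heading 110 -> 290
FD 2.1: (-3.283,9.021) -> (-2.565,7.048) [heading=290, draw]
RT 180: heading 290 -> 110
Final: pos=(-2.565,7.048), heading=110, 2 segment(s) drawn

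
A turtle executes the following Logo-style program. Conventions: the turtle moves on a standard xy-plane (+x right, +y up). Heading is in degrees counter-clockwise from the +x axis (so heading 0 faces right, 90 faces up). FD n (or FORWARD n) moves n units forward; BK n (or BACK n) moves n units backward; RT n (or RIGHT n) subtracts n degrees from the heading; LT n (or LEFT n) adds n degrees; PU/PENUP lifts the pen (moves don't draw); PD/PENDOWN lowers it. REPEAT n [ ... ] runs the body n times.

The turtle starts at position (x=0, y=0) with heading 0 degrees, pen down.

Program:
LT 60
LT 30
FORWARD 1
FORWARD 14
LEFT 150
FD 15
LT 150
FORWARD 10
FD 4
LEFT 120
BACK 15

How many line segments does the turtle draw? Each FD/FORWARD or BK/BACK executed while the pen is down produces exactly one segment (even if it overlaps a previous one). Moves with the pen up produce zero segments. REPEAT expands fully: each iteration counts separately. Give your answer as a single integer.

Answer: 6

Derivation:
Executing turtle program step by step:
Start: pos=(0,0), heading=0, pen down
LT 60: heading 0 -> 60
LT 30: heading 60 -> 90
FD 1: (0,0) -> (0,1) [heading=90, draw]
FD 14: (0,1) -> (0,15) [heading=90, draw]
LT 150: heading 90 -> 240
FD 15: (0,15) -> (-7.5,2.01) [heading=240, draw]
LT 150: heading 240 -> 30
FD 10: (-7.5,2.01) -> (1.16,7.01) [heading=30, draw]
FD 4: (1.16,7.01) -> (4.624,9.01) [heading=30, draw]
LT 120: heading 30 -> 150
BK 15: (4.624,9.01) -> (17.615,1.51) [heading=150, draw]
Final: pos=(17.615,1.51), heading=150, 6 segment(s) drawn
Segments drawn: 6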